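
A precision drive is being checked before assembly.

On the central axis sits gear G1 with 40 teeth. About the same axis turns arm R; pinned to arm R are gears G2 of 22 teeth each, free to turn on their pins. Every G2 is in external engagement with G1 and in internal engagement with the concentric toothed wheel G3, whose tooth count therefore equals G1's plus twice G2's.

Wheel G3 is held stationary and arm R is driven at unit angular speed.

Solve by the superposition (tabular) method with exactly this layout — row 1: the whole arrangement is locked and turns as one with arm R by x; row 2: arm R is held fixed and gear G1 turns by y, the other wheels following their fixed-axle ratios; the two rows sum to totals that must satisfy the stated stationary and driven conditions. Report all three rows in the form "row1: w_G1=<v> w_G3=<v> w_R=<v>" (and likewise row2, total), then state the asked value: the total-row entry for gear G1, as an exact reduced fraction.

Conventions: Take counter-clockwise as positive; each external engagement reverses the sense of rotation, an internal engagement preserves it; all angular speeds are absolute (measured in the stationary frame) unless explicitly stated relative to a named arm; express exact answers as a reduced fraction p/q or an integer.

row1: w_G1=1 w_G3=1 w_R=1
row2: w_G1=21/10 w_G3=-1 w_R=0
total: w_G1=31/10 w_G3=0 w_R=1
asked value: 31/10

topology: planetary set — G1 40T / G2 22T / G3 84T, arm = carrier (Willis)
row 1: whole set turns with the arm by x
superposition row 2 [arm held]: sun y, ring −(40/84)·y, arm 0
boundary: total ω_ring = x − (40/84)·y = 0 and total ω_arm = x = 1  ⇒  y = 21/10, x = 1
row 2 ring = −(40/84)·21/10 = -1
totals (row 1 + row 2): sun 1 + 21/10 = 31/10, ring 1 + (-1) = 0, arm 1 + 0 = 1
asked cell (total, sun) = 31/10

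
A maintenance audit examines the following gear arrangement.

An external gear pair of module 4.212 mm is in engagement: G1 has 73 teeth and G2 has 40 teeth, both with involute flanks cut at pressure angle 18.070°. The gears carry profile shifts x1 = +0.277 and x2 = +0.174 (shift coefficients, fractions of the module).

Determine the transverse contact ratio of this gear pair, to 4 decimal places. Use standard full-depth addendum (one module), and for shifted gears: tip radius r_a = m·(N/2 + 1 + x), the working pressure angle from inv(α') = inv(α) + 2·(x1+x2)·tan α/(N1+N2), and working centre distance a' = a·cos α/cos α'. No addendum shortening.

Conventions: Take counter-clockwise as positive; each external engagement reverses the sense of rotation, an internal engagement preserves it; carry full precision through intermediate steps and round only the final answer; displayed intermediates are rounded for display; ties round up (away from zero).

1.7978

topology: single-mesh involute geometry — m = 4.212, 73T/40T pair
base radii: r_b1 = 146.155376, r_b2 = 80.085138
tip radii: r_a1 = 159.116724, r_a2 = 89.184888
inv(α') = inv(18.070°) + 2·(+0.277+0.174)·tan α/(73+40) = 0.01349434  ⇒  α' = 19.36882°
a' = a·cos α / cos α' = 237.9780·cos 18.070°/cos 19.36882° = 239.813150
action lengths: √(r_a1²−r_b1²) = 62.902607, √(r_a2²−r_b2²) = 39.246847
base pitch p_b = π·m·cos α = 12.579744
CR = (62.902607 + 39.246847 − 239.813150·sin 19.36882°)/12.579744 = 1.797808
contact ratio ≈ 1.7978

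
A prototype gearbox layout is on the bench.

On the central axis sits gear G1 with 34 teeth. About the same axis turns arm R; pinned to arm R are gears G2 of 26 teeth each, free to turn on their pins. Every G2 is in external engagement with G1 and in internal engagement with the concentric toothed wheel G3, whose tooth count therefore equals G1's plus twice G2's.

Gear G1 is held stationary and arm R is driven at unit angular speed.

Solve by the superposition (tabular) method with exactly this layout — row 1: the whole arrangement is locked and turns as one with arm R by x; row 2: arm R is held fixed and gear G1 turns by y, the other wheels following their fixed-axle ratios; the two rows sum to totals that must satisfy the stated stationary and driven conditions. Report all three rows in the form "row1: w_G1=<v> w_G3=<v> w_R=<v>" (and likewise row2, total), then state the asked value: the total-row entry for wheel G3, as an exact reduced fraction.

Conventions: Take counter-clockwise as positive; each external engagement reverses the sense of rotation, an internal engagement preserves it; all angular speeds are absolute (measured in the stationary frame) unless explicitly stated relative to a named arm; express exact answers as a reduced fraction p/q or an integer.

row1: w_G1=1 w_G3=1 w_R=1
row2: w_G1=-1 w_G3=17/43 w_R=0
total: w_G1=0 w_G3=60/43 w_R=1
asked value: 60/43

planetary set (34T centre, 26T on arm, 86T internal) — Willis relation
row 1 (train locked, turned with arm): all members turn x
row 2: sun turns y, ring = −(34/86)·y, arm 0
boundary: total ω_sun = x + y = 0 and total ω_arm = x = 1  ⇒  y = -1, x = 1
row 2 ring = −(34/86)·(-1) = 17/43
totals (row 1 + row 2): sun 1 + (-1) = 0, ring 1 + 17/43 = 60/43, arm 1 + 0 = 1
asked cell (total, ring) = 60/43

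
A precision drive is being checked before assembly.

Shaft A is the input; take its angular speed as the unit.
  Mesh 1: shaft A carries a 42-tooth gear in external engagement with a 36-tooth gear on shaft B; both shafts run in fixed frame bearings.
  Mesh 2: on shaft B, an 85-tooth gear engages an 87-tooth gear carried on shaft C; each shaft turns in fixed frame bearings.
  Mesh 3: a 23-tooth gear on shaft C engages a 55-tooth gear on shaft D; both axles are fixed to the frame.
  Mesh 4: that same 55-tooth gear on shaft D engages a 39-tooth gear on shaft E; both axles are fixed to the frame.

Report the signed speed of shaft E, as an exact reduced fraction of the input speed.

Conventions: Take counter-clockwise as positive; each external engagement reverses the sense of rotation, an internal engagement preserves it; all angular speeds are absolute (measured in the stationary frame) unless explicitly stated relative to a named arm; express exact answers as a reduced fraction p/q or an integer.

4-mesh fixed-axis compound train (all bearings frame-fixed)
mesh 1 [42T→36T]: |ω|/ω_in = 1×42/36 = 7/6, sense flips to −
mesh 2 [85T→87T]: |ω|/ω_in = (7/6)×85/87 = 595/522, sense flips to +
mesh 3 [23T→55T]: |ω|/ω_in = (595/522)×23/55 = 2737/5742, sense flips to −
mesh 4 [55T→39T]: |ω|/ω_in = (2737/5742)×55/39 = 13685/20358, sense flips to +
signed output speed (× input speed) = 13685/20358

13685/20358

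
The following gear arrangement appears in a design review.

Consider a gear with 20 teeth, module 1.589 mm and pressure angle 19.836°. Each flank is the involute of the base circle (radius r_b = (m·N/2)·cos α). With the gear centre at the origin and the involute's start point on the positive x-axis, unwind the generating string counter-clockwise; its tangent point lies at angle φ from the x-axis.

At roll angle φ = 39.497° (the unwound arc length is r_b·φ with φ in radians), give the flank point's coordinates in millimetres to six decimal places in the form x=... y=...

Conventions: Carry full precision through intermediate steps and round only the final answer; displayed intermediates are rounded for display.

x=18.087803 y=1.555906

single-mesh involute tooth geometry (20T wheel at module 1.589)
pitch radius r_p = m·N/2 = 1.589·20/2 = 15.890000
base radius r_b = r_p·cos α = 15.890000·cos 19.836° = 14.947211
roll angle φ = 39.497° = 0.68935269 rad
x = r_b·(cos φ + φ·sin φ) = 18.087803
y = r_b·(sin φ − φ·cos φ) = 1.555906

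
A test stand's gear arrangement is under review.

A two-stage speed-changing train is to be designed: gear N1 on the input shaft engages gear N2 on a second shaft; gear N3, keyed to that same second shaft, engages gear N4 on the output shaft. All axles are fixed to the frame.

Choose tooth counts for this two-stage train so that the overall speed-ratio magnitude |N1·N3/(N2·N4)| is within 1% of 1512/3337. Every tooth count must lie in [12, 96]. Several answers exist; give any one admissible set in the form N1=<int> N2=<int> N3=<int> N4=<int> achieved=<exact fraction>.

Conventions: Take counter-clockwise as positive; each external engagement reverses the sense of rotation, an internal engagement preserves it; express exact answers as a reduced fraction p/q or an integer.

2-stage fixed-axis compound train for ratio 1512/3337
target = 1512/3337 in lowest terms: an exact hit needs N1·N3 = k·1512 and N2·N4 = k·3337 for one integer k, every count in [12, 96]; additionally prefer no 1:1 stage (N1 ≠ N2, N3 ≠ N4)
k = 1: N1·N3 = 1512 = 18·84, N2·N4 = 3337 = 47·71
achieved = 18·84/(47·71) = 1512/3337; |achieved − target| = 0 ≤ 378/83425 ✓

N1=18 N2=47 N3=84 N4=71 achieved=1512/3337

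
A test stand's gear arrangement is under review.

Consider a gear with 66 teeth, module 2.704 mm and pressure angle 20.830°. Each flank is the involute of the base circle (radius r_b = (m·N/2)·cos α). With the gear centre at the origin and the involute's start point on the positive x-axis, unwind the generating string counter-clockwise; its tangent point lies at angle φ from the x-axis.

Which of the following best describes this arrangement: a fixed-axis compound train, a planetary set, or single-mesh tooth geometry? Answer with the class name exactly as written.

single-mesh tooth geometry

recognized (one wheel, involute flank): single-mesh tooth geometry, m = 2.704, N = 66
classification: single-mesh tooth geometry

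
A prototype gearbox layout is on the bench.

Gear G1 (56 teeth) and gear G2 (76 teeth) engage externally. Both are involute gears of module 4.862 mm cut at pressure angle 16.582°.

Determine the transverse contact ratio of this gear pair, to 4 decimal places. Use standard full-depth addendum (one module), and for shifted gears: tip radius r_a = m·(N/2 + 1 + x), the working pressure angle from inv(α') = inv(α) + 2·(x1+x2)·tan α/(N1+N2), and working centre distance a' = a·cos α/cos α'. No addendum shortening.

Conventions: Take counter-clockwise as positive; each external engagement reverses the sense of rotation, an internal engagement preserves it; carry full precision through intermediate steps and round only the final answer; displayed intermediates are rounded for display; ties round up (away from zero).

2.0286

topology: single-mesh involute geometry — m = 4.862, 56T/76T pair
base radii: r_b1 = 130.474414, r_b2 = 177.072419
tip radii: r_a1 = 140.998000, r_a2 = 189.618000
no profile shift: α' = α, a' = a
action lengths: √(r_a1²−r_b1²) = 53.449633, √(r_a2²−r_b2²) = 67.825838
base pitch p_b = π·m·cos α = 14.639195
CR = (53.449633 + 67.825838 − 320.892000·sin 16.58200°)/14.639195 = 2.028593
contact ratio ≈ 2.0286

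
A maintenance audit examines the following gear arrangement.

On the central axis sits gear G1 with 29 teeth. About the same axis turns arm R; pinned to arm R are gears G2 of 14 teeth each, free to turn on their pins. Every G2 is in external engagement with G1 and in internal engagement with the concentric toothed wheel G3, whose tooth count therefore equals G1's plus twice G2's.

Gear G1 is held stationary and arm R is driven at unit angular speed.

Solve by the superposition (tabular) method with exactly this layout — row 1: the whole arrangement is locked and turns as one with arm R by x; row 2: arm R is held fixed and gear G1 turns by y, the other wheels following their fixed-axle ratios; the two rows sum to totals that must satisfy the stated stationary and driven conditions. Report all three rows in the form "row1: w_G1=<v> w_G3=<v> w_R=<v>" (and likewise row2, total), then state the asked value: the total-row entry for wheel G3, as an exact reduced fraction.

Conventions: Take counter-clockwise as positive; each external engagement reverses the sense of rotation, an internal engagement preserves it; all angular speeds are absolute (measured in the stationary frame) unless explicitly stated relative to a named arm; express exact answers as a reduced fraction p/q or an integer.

topology: planetary set — G1 29T / G2 14T / G3 57T, arm = carrier (Willis)
row 1 (train locked, turned with arm): all members turn x
row 2: sun turns y, ring = −(29/57)·y, arm 0
boundary: total ω_sun = x + y = 0 and total ω_arm = x = 1  ⇒  y = -1, x = 1
row 2 ring = −(29/57)·(-1) = 29/57
totals (row 1 + row 2): sun 1 + (-1) = 0, ring 1 + 29/57 = 86/57, arm 1 + 0 = 1
asked cell (total, ring) = 86/57

row1: w_G1=1 w_G3=1 w_R=1
row2: w_G1=-1 w_G3=29/57 w_R=0
total: w_G1=0 w_G3=86/57 w_R=1
asked value: 86/57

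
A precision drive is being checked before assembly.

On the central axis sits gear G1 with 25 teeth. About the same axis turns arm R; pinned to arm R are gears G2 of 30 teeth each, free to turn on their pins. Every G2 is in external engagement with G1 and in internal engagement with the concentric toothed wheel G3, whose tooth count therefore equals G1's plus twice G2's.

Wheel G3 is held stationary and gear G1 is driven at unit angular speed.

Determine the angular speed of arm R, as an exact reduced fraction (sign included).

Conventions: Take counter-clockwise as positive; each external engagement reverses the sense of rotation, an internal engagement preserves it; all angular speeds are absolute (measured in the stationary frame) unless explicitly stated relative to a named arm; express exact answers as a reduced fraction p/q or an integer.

recognized (axles ride arm R): planetary set, 25/30/85 teeth
ring teeth: 25 + 2·30 = 85
25(ω_sun−ω_arm) = −85(ω_ring−ω_arm),  ω_ring = 0, ω_sun = 1
25(1−ω_arm) = −85(0−ω_arm)  ⇒  110·ω_arm = 25  ⇒  ω_arm = 5/22
exact speed ratio = 5/22

5/22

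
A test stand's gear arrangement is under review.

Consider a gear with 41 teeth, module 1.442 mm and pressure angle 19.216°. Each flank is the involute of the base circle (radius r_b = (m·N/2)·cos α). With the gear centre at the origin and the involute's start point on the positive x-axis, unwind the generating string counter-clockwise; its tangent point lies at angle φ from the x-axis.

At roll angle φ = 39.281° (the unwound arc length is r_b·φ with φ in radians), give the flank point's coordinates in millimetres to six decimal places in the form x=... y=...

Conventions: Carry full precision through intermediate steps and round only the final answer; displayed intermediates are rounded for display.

single-mesh involute tooth geometry (41T wheel at module 1.442)
pitch radius r_p = m·N/2 = 1.442·41/2 = 29.561000
base radius r_b = r_p·cos α = 29.561000·cos 19.216° = 27.913994
roll angle φ = 39.281° = 0.68558278 rad
x = r_b·(cos φ + φ·sin φ) = 33.723155
y = r_b·(sin φ − φ·cos φ) = 2.859753

x=33.723155 y=2.859753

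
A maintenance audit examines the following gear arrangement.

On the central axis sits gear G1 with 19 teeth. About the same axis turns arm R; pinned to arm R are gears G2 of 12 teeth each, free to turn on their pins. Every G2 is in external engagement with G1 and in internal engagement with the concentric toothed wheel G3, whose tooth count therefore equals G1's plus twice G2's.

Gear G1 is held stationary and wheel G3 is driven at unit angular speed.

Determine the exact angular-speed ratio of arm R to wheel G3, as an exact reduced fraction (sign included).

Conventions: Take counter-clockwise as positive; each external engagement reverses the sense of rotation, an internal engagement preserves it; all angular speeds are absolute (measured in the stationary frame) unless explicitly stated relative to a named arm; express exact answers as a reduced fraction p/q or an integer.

43/62

class = planetary set [G3 = 19+2·12 = 43; Willis about the carrier]
ring teeth: 19 + 2·12 = 43
19(ω_sun−ω_arm) = −43(ω_ring−ω_arm),  ω_sun = 0, ω_ring = 1
19(0−ω_arm) = −43(1−ω_arm)  ⇒  62·ω_arm = 43  ⇒  ω_arm = 43/62
ω_out/ω_in = 43/62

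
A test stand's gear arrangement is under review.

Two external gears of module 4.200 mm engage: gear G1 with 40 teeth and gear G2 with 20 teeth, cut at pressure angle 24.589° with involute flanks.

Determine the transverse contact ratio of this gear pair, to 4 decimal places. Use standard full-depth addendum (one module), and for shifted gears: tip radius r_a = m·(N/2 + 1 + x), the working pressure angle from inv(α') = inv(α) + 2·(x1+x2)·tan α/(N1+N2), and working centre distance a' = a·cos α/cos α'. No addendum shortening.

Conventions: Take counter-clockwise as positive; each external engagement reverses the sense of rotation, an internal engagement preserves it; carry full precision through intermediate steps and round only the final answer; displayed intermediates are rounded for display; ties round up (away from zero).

1.4727

topology: single-mesh involute geometry — m = 4.200, 40T/20T pair
base radii: r_b1 = 76.382545, r_b2 = 38.191273
tip radii: r_a1 = 88.200000, r_a2 = 46.200000
no profile shift: α' = α, a' = a
action lengths: √(r_a1²−r_b1²) = 44.101551, √(r_a2²−r_b2²) = 25.997436
base pitch p_b = π·m·cos α = 11.998142
CR = (44.101551 + 25.997436 − 126.000000·sin 24.58900°)/11.998142 = 1.472695
contact ratio ≈ 1.4727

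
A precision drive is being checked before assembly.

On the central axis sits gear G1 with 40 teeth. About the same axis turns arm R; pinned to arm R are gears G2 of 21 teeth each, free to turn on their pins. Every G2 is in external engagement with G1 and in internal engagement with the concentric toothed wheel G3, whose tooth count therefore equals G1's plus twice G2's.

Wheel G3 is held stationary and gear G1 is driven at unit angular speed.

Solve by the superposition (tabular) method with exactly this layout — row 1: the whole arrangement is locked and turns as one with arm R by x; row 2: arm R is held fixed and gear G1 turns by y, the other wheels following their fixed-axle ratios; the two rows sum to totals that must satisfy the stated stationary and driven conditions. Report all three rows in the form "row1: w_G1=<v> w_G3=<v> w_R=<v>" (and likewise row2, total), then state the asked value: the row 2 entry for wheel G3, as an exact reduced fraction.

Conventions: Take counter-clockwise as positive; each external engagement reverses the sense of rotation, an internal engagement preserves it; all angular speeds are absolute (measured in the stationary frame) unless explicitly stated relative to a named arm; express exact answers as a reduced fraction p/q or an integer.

class = planetary set [G3 = 40+2·21 = 82; Willis about the carrier]
row 1 (train locked, turned with arm): all members turn x
row 2 (arm held, sun turns y): ω_ring = −(40/82)·y, ω_arm = 0
boundary: total ω_ring = x − (40/82)·y = 0 and total ω_sun = x + y = 1  ⇒  y = 41/61, x = 20/61
row 2 ring = −(40/82)·41/61 = -20/61
totals (row 1 + row 2): sun 20/61 + 41/61 = 1, ring 20/61 + (-20/61) = 0, arm 20/61 + 0 = 20/61
asked cell (row2, ring) = -20/61

row1: w_G1=20/61 w_G3=20/61 w_R=20/61
row2: w_G1=41/61 w_G3=-20/61 w_R=0
total: w_G1=1 w_G3=0 w_R=20/61
asked value: -20/61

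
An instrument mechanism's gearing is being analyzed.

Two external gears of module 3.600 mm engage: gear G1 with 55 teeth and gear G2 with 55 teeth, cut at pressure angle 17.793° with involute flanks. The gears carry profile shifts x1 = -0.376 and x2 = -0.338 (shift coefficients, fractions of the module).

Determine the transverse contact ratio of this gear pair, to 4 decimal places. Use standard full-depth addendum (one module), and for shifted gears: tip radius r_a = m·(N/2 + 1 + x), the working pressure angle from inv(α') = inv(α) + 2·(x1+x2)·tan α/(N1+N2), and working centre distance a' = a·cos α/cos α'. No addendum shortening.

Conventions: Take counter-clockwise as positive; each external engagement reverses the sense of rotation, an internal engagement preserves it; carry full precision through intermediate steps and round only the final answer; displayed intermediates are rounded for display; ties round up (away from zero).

2.1878

class = single-mesh tooth geometry [involute pair 55T × 55T, m = 3.600]
base radii: r_b1 = 94.264507, r_b2 = 94.264507
tip radii: r_a1 = 101.246400, r_a2 = 101.383200
inv(α') = inv(17.793°) + 2·(-0.376-0.338)·tan α/(55+55) = 0.00621742  ⇒  α' = 15.05376°
a' = a·cos α / cos α' = 198.0000·cos 17.793°/cos 15.05376° = 195.228766
action lengths: √(r_a1²−r_b1²) = 36.946398, √(r_a2²−r_b2²) = 37.319647
base pitch p_b = π·m·cos α = 10.768752
CR = (36.946398 + 37.319647 − 195.228766·sin 15.05376°)/10.768752 = 2.187831
contact ratio ≈ 2.1878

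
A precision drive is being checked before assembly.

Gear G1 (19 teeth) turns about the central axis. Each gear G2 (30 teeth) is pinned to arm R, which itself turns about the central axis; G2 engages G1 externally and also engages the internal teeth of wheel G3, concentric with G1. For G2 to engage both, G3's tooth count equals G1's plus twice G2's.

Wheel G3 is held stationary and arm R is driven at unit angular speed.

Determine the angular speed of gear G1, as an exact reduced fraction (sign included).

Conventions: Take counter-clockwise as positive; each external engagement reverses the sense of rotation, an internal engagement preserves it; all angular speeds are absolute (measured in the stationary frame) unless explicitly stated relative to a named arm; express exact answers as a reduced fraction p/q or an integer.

planetary set (19T centre, 30T on arm, 79T internal) — Willis relation
ring teeth: 19 + 2·30 = 79
19(ω_sun−ω_arm) = −79(ω_ring−ω_arm),  ω_ring = 0, ω_arm = 1
ω_sun = 1 − (79/19)(0−1) = 98/19
exact speed ratio = 98/19

98/19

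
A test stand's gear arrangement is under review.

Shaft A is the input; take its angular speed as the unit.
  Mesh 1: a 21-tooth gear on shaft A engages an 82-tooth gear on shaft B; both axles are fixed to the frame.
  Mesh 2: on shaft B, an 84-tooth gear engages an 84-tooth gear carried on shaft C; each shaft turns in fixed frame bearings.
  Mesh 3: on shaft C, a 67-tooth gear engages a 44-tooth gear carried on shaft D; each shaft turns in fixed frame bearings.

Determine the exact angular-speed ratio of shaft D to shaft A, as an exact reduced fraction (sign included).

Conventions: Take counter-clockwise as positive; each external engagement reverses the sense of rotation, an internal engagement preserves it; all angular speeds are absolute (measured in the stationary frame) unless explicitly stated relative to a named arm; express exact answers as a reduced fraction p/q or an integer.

class = fixed-axis compound train [3 meshes; 3 ratios multiply, 3 sense flips]
mesh 1 [21T→82T]: running ratio 21/82, sense −
mesh 2 [84T→84T]: running ratio 21/82, sense +
mesh 3 [67T→44T]: running ratio 1407/3608, sense −
ω_out/ω_in = -1407/3608

-1407/3608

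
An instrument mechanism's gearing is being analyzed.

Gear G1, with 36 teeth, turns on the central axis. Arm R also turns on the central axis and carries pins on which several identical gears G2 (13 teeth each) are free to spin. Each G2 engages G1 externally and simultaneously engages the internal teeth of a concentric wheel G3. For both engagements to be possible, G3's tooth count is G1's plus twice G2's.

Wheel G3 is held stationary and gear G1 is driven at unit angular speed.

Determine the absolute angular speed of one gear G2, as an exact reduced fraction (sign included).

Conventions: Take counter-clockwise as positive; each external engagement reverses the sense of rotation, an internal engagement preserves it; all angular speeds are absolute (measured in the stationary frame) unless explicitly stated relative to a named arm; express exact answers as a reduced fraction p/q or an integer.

-18/13

class = planetary set [G3 = 36+2·13 = 62; Willis about the carrier]
ring teeth: 36 + 2·13 = 62
36(ω_sun−ω_arm) = −62(ω_ring−ω_arm),  ω_ring = 0, ω_sun = 1
36(1−ω_arm) = −62(0−ω_arm)  ⇒  98·ω_arm = 36  ⇒  ω_arm = 18/49
sun–planet mesh: 36·(1−18/49) = −13·(ω_p−ω_arm)  ⇒  ω_p−ω_arm = -1116/637
ω_p = 18/49 − 1116/637 = -18/13
exact speed ratio = -18/13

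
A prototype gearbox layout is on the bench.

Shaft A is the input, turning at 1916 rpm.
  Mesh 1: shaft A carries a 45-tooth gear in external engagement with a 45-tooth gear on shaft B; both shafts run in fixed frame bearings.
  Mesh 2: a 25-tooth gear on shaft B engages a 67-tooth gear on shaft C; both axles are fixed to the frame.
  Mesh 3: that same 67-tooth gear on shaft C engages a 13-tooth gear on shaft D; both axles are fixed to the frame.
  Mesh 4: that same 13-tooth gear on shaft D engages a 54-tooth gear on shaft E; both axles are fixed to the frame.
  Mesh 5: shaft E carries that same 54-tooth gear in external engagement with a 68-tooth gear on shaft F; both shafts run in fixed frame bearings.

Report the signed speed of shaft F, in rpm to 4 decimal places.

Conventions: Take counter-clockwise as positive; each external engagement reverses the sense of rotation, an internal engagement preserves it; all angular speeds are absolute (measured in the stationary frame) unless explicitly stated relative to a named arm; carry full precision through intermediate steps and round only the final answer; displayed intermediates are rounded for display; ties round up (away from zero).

recognized (6 fixed axles, 5 meshes): fixed-axis compound train
mesh 1 [45T→45T]: ω = 1916.0000×45/45 = 1916.0000 rpm, sense flips to −
mesh 2 [25T→67T]: ω = 1916.0000×25/67 = 714.9254 rpm, sense flips to +
mesh 3 [67T→13T]: ω = 714.9254×67/13 = 3684.6154 rpm, sense flips to −
mesh 4 [13T→54T]: ω = 3684.6154×13/54 = 887.0370 rpm, sense flips to +
mesh 5 [54T→68T]: ω = 887.0370×54/68 = 704.4118 rpm, sense flips to −
signed output speed = -704.4118 rpm

-704.4118 rpm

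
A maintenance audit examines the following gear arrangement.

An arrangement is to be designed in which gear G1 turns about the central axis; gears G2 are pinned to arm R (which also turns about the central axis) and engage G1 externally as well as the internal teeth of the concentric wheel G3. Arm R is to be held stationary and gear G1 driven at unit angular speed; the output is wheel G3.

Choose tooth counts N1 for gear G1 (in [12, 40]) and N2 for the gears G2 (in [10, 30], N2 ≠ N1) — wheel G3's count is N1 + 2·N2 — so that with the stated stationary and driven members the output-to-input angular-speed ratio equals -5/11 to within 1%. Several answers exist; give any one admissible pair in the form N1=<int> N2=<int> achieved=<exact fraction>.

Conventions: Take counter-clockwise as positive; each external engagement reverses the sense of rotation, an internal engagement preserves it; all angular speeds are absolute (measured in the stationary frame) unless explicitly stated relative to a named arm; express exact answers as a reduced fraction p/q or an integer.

N1=20 N2=12 achieved=-5/11

topology: planetary set — design target -5/11, arm = carrier (Willis)
Willis with ω_arm = 0: ω_ring/ω_sun = −N1/N3; set equal to -5/11  ⇒  N3/N1 = −1/(-5/11) = 11/5
N3 = N1 + 2·N2  ⇒  N2/N1 = (N3/N1 − 1)/2 = (11/5 − 1)/2 = 3/5
smallest multiple with N1 ≥ 12 and N2 ≥ 10: k = 4  ⇒  N1 = 4·5 = 20, N2 = 4·3 = 12 (N1 ≤ 40, N2 ≤ 30, N2 ≠ N1 ✓), N3 = 20 + 2·12 = 44
check: −N1/N3 with N1 = 20, N3 = 44 gives -5/11; |achieved − target| = 0 ≤ 1/220 ✓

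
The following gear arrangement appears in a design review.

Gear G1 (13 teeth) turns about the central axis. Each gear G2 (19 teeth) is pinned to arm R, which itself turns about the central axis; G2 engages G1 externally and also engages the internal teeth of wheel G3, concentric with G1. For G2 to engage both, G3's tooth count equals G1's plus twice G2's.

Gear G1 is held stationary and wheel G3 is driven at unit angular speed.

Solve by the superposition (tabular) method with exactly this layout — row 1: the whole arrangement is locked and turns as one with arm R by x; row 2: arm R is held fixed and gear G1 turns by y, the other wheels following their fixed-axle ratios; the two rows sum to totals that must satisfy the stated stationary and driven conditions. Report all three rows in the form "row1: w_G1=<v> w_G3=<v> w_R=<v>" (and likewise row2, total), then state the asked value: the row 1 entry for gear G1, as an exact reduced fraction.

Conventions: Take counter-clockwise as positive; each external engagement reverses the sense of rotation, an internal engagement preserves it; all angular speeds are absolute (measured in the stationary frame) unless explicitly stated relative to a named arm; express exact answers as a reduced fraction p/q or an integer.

row1: w_G1=51/64 w_G3=51/64 w_R=51/64
row2: w_G1=-51/64 w_G3=13/64 w_R=0
total: w_G1=0 w_G3=1 w_R=51/64
asked value: 51/64

topology: planetary set — G1 13T / G2 19T / G3 51T, arm = carrier (Willis)
superposition row 1 [locked train]: every member turns x
superposition row 2 [arm held]: sun y, ring −(13/51)·y, arm 0
boundary: total ω_sun = x + y = 0 and total ω_ring = x − (13/51)·y = 1  ⇒  y = -51/64, x = 51/64
row 2 ring = −(13/51)·(-51/64) = 13/64
totals (row 1 + row 2): sun 51/64 + (-51/64) = 0, ring 51/64 + 13/64 = 1, arm 51/64 + 0 = 51/64
asked cell (row1, sun) = 51/64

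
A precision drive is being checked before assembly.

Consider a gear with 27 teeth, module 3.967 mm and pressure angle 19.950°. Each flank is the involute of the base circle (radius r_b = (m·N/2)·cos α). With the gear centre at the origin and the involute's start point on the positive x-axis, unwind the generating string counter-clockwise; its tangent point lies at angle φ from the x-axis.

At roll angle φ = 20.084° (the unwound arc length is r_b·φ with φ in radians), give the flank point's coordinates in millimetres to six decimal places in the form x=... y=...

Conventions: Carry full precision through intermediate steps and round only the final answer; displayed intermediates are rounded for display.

class = single-mesh tooth geometry [base-circle involute, m = 3.967, 27T]
pitch radius r_p = m·N/2 = 3.967·27/2 = 53.554500
base radius r_b = r_p·cos α = 53.554500·cos 19.950° = 50.340734
roll angle φ = 20.084° = 0.35053193 rad
x = r_b·(cos φ + φ·sin φ) = 53.339126
y = r_b·(sin φ − φ·cos φ) = 0.713897

x=53.339126 y=0.713897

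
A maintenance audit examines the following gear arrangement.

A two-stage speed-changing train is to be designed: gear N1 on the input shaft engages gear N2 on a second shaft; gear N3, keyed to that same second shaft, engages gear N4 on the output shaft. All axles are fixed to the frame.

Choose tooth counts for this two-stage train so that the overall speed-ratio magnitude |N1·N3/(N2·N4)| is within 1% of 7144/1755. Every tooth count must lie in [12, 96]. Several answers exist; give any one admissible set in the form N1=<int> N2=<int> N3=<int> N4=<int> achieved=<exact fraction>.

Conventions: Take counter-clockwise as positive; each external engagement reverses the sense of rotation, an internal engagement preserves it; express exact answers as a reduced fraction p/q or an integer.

design class (target 7144/1755): fixed-axis compound train
target = 7144/1755 in lowest terms: an exact hit needs N1·N3 = k·7144 and N2·N4 = k·1755 for one integer k, every count in [12, 96]; additionally prefer no 1:1 stage (N1 ≠ N2, N3 ≠ N4)
k = 1: N1·N3 = 7144 = 76·94, N2·N4 = 1755 = 27·65
achieved = 76·94/(27·65) = 7144/1755; |achieved − target| = 0 ≤ 1786/43875 ✓

N1=76 N2=27 N3=94 N4=65 achieved=7144/1755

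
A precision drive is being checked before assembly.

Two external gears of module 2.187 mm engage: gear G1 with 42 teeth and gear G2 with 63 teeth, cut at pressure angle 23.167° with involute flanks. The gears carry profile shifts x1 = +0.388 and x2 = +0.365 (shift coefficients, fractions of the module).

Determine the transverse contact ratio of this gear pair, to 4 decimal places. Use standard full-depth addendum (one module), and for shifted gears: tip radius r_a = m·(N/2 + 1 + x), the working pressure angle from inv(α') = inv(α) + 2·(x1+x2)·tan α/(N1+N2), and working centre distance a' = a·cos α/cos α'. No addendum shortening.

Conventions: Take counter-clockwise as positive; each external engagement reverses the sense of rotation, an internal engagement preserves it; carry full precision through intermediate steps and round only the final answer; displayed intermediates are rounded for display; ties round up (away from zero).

1.5359

class = single-mesh tooth geometry [involute pair 42T × 63T, m = 2.187]
base radii: r_b1 = 42.223542, r_b2 = 63.335313
tip radii: r_a1 = 48.962556, r_a2 = 71.875755
inv(α') = inv(23.167°) + 2·(+0.388+0.365)·tan α/(42+63) = 0.02971611  ⇒  α' = 24.93148°
a' = a·cos α / cos α' = 114.8175·cos 23.167°/cos 24.93148° = 116.406477
action lengths: √(r_a1²−r_b1²) = 24.789199, √(r_a2²−r_b2²) = 33.981793
base pitch p_b = π·m·cos α = 6.316627
CR = (24.789199 + 33.981793 − 116.406477·sin 24.93148°)/6.316627 = 1.535898
contact ratio ≈ 1.5359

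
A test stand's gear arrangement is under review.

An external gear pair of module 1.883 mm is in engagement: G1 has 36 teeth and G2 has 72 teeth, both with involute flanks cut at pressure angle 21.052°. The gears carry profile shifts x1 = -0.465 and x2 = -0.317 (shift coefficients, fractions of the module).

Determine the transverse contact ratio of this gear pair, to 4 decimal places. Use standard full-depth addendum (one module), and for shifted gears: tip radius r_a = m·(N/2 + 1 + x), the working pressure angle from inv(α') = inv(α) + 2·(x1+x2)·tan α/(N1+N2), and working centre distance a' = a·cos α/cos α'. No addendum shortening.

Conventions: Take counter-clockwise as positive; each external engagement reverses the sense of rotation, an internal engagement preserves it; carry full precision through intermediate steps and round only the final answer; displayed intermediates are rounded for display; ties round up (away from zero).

1.9100

recognized (one external pair, fixed centres): single-mesh tooth geometry, m = 1.883, N1 = 36, N2 = 72
base radii: r_b1 = 31.631738, r_b2 = 63.263476
tip radii: r_a1 = 34.901405, r_a2 = 69.074089
inv(α') = inv(21.052°) + 2·(-0.465-0.317)·tan α/(36+72) = 0.01190498  ⇒  α' = 18.59952°
a' = a·cos α / cos α' = 101.6820·cos 21.052°/cos 18.59952° = 100.124612
action lengths: √(r_a1²−r_b1²) = 14.749278, √(r_a2²−r_b2²) = 27.730170
base pitch p_b = π·m·cos α = 5.520780
CR = (14.749278 + 27.730170 − 100.124612·sin 18.59952°)/5.520780 = 1.909979
contact ratio ≈ 1.9100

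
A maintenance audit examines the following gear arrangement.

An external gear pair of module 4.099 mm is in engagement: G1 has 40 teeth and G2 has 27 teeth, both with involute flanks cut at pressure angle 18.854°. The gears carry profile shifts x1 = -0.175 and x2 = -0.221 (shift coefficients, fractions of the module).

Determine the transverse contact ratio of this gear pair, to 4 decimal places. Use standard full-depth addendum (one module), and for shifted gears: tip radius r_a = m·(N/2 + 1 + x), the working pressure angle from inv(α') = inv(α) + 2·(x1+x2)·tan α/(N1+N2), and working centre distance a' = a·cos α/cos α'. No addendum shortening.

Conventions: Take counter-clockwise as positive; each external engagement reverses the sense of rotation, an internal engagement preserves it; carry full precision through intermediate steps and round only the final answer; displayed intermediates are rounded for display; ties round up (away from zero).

1.8892

recognized (one external pair, fixed centres): single-mesh tooth geometry, m = 4.099, N1 = 40, N2 = 27
base radii: r_b1 = 77.581372, r_b2 = 52.367426
tip radii: r_a1 = 85.361675, r_a2 = 58.529621
inv(α') = inv(18.854°) + 2·(-0.175-0.221)·tan α/(40+27) = 0.00837883  ⇒  α' = 16.59390°
a' = a·cos α / cos α' = 137.3165·cos 18.854°/cos 16.59390° = 135.595966
action lengths: √(r_a1²−r_b1²) = 35.605424, √(r_a2²−r_b2²) = 26.141331
base pitch p_b = π·m·cos α = 12.186453
CR = (35.605424 + 26.141331 − 135.595966·sin 16.59390°)/12.186453 = 1.889180
contact ratio ≈ 1.8892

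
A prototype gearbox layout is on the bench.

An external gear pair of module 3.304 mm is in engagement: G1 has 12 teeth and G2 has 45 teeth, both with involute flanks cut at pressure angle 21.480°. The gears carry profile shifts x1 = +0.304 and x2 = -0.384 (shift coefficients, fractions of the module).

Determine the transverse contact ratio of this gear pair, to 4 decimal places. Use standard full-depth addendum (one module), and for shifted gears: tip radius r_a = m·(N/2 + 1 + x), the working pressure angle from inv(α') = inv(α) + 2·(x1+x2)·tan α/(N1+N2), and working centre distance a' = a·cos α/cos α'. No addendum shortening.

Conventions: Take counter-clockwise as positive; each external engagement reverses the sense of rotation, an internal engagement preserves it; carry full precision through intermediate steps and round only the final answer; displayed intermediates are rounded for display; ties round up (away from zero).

single-mesh involute tooth geometry (12T engaging 45T at module 3.304)
base radii: r_b1 = 18.447133, r_b2 = 69.176748
tip radii: r_a1 = 24.132416, r_a2 = 76.375264
inv(α') = inv(21.480°) + 2·(+0.304-0.384)·tan α/(12+45) = 0.01750600  ⇒  α' = 21.06244°
a' = a·cos α / cos α' = 94.1640·cos 21.480°/cos 21.06244° = 93.897217
action lengths: √(r_a1²−r_b1²) = 15.558817, √(r_a2²−r_b2²) = 32.369097
base pitch p_b = π·m·cos α = 9.658896
CR = (15.558817 + 32.369097 − 93.897217·sin 21.06244°)/9.658896 = 1.468351
contact ratio ≈ 1.4684

1.4684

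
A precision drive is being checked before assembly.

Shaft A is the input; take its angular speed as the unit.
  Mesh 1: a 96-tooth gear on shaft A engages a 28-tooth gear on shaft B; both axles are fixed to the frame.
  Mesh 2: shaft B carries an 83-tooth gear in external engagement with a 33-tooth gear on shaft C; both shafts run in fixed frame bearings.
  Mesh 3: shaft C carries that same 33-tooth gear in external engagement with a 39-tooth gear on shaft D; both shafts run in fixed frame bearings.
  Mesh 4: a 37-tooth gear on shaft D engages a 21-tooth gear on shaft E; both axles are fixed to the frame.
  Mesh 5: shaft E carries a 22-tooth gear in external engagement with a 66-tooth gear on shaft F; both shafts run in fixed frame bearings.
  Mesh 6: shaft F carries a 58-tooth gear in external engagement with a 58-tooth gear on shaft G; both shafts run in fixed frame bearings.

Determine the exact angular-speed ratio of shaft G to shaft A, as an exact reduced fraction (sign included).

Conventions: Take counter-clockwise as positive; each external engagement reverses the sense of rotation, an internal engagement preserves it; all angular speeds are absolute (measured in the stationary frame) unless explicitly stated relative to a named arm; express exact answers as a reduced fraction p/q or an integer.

24568/5733

class = fixed-axis compound train [6 meshes; 6 ratios multiply, 6 sense flips]
mesh 1 [96T→28T]: running ratio 24/7, sense −
mesh 2 [83T→33T]: running ratio 664/77, sense +
mesh 3 [33T→39T]: running ratio 664/91, sense −
mesh 4 [37T→21T]: running ratio 24568/1911, sense +
mesh 5 [22T→66T]: running ratio 24568/5733, sense −
mesh 6 [58T→58T]: running ratio 24568/5733, sense +
ω_out/ω_in = 24568/5733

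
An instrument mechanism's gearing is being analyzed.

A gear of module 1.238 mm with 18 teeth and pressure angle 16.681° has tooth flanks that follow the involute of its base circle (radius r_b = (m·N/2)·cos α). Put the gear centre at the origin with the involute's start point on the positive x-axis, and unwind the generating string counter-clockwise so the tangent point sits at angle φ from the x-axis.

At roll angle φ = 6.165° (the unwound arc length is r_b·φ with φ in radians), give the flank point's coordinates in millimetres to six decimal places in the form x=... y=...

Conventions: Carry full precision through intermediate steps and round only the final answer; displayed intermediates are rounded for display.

x=10.734726 y=0.004427

recognized (one wheel, involute flank): single-mesh tooth geometry, m = 1.238, N = 18
pitch radius r_p = m·N/2 = 1.238·18/2 = 11.142000
base radius r_b = r_p·cos α = 11.142000·cos 16.681° = 10.673119
roll angle φ = 6.165° = 0.10759955 rad
x = r_b·(cos φ + φ·sin φ) = 10.734726
y = r_b·(sin φ − φ·cos φ) = 0.004427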